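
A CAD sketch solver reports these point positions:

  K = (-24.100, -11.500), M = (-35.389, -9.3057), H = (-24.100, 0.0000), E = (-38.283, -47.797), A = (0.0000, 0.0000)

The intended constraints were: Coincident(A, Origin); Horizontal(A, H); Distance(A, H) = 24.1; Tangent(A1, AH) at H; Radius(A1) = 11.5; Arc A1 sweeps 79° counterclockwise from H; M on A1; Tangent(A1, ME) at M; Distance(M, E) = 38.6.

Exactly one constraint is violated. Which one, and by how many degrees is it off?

Tangent(A1, ME) at M — off by 6.70°.

A = (0.00, 0.00) ✓; A.y = 0.00, H.y = 0.00 ✓; |AH| = 24.10 ✓; ∠(KH, HA) = 90.00° ✓; |KH| = 11.50 ✓; bearing(K→M) − bearing(K→H) = 79.00° ✓; |KM| = 11.50 ✓; ∠(KM, ME) = 83.30° ✗; |ME| = 38.60 ✓.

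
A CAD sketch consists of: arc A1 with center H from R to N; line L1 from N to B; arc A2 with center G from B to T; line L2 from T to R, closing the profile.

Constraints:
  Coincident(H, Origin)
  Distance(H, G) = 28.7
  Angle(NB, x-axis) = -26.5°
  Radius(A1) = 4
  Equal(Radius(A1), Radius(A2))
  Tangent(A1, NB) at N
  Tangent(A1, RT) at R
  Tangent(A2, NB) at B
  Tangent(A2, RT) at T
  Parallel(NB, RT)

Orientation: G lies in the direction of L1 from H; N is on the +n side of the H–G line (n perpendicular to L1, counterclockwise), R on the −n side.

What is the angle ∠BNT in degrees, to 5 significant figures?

15.576°

Tangency of A1 to both parallel lines with radius 4.0 puts N and R at H ± 4.0·n: N = (1.7848, 3.5797), R = (-1.7848, -3.5797). Equal radii place B and T the same way about G: B = G + 4.0·n = (27.469, -9.2261), T = G − 4.0·n = (23.900, -16.386). Then cos ∠BNT = NB·NT / (|NB||NT|), giving 15.576°.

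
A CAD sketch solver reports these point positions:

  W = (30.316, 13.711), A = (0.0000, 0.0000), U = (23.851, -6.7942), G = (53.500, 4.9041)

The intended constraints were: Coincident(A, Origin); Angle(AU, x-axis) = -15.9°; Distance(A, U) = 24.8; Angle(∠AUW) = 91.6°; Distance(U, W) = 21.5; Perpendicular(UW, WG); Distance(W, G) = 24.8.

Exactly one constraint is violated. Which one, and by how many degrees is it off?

Perpendicular(UW, WG) — off by 3.30°.

A = (0.00, 0.00) ✓; AU at -15.90° ✓; |AU| = 24.80 ✓; ∠AUW = 91.60° ✓; |UW| = 21.50 ✓; ∠(UW, WG) = 93.30° ✗; |WG| = 24.80 ✓.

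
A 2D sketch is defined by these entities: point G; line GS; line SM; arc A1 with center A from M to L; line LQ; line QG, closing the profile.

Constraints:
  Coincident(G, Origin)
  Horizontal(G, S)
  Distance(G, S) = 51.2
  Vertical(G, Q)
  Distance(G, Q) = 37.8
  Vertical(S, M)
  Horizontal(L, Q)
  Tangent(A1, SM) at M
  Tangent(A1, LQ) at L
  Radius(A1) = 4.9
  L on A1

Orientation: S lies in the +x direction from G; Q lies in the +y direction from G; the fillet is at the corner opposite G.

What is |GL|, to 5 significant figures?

59.771

G is at the origin; GS is horizontal with |GS| = 51.2 and S on the +x side, so S = (51.200, 0.0000). GQ is vertical with |GQ| = 37.8 and Q on the +y side, so Q = (0.0000, 37.800). The virtual corner opposite G is at (51.200, 37.800). The tangent condition forces AM to be normal to SM and tangency of A1 to LQ means the radius AL is perpendicular to LQ, with radius 4.9, so the center A sits 4.9 in from both sides at A = (46.300, 32.900). That places the tangent points at M = (51.200, 32.900) on SM and L = (46.300, 37.800) on LQ. Then |GL| = |L − G| = 59.771.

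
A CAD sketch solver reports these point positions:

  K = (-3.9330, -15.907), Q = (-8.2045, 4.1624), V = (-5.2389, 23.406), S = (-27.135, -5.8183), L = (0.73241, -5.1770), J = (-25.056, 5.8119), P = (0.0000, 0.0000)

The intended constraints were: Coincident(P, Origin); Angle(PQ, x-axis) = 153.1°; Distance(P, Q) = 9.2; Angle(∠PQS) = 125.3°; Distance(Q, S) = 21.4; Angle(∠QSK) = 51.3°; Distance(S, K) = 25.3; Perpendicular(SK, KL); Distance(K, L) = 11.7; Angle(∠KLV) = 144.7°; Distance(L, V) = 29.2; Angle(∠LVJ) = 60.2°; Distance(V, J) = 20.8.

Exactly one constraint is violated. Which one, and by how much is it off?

Distance(V, J) = 20.8 — off by 5.70.

P = (0.00, 0.00) ✓; PQ at 153.1° ✓; |PQ| = 9.200 ✓; ∠PQS = 125.3° ✓; |QS| = 21.40 ✓; ∠QSK = 51.30° ✓; |SK| = 25.30 ✓; ∠(SK, KL) = 90.00° ✓; |KL| = 11.70 ✓; ∠KLV = 144.7° ✓; |LV| = 29.20 ✓; ∠LVJ = 60.20° ✓; |VJ| = 26.50 ✗.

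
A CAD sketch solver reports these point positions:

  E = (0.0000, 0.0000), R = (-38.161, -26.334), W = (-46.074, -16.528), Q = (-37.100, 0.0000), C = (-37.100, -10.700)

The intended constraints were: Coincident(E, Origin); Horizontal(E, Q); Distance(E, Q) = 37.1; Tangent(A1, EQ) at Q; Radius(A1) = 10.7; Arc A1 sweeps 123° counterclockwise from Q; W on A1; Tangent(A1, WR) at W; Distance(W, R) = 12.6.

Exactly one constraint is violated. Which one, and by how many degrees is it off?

Tangent(A1, WR) at W — off by 5.90°.

E = (0.00, 0.00) ✓; E.y = 0.00, Q.y = 0.00 ✓; |EQ| = 37.10 ✓; ∠(CQ, QE) = 90.00° ✓; |CQ| = 10.70 ✓; bearing(C→W) − bearing(C→Q) = 123.0° ✓; |CW| = 10.70 ✓; ∠(CW, WR) = 84.10° ✗; |WR| = 12.60 ✓.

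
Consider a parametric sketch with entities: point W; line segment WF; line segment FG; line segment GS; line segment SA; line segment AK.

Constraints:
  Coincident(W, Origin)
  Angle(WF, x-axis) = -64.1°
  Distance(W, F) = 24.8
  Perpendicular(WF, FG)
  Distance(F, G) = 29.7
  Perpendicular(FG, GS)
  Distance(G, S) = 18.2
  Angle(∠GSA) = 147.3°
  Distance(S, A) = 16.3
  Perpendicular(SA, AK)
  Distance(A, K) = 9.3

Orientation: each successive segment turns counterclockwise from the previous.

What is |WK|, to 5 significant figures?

13.234

W is at the origin; WF runs at -64.1° with length 24.8, so F = (10.833, -22.309). WF is perpendicular to FG, so FG runs at 25.900°; with |FG| = 29.7, G = (37.550, -9.3360). FG ⟂ GS, so GS runs at 115.90°; with |GS| = 18.2, S = (29.600, 7.0359). ∠GSA = 147.3° gives SA at 148.60° from the x-axis; with |SA| = 16.3, A = (15.687, 15.528). SA is perpendicular to AK, so AK runs at -121.40°; with |AK| = 9.3, K = (10.841, 7.5904). Then |WK| = |K − W| = 13.234.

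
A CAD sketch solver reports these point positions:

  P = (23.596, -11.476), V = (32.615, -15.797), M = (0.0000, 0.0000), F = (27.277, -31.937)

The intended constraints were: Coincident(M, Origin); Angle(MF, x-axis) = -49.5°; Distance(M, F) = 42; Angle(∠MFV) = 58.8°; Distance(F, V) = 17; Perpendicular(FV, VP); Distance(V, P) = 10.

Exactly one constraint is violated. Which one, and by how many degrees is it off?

Perpendicular(FV, VP) — off by 7.30°.

M = (0.00, 0.00) ✓; MF at -49.50° ✓; |MF| = 42.00 ✓; ∠MFV = 58.80° ✓; |FV| = 17.00 ✓; ∠(FV, VP) = 82.70° ✗; |VP| = 10.00 ✓.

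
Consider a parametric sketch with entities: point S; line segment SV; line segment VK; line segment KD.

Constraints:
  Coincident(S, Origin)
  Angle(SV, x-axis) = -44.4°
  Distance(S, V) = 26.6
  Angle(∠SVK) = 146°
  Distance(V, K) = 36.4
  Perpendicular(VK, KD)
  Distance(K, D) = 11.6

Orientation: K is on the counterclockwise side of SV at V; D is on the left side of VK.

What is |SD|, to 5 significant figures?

58.544

S is at the origin; SV runs at -44.4° with length 26.6, so V = 26.6·(cos -44.4°, sin -44.4°) = (19.005, -18.611). ∠SVK = 146.0°, so VK runs at -44.4° + (180° − 146.0°) = -10.400° from the x-axis; with |VK| = 36.4, K = V + 36.4·(cos -10.400°, sin -10.400°) = (54.807, -25.182). VK ⟂ KD; with |KD| = 11.6 on the left of VK, D = K + 11.6·(0.18052, 0.98357) = (56.901, -13.773). Then |SD| = |D − S| = 58.544.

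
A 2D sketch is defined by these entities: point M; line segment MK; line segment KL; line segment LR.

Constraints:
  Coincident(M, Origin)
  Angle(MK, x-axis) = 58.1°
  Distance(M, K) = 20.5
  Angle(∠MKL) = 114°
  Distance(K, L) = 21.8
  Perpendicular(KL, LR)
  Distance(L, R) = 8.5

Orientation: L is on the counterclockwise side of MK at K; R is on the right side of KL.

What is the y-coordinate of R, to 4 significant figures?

40.22

M is at the origin; MK runs at 58.1° with length 20.5, so K = 20.5·(cos 58.1°, sin 58.1°) = (10.83, 17.40). ∠MKL = 114.0°, so KL runs at 58.1° + (180° − 114.0°) = 124.1° from the x-axis; with |KL| = 21.8, L = K + 21.8·(cos 124.1°, sin 124.1°) = (-1.389, 35.46). KL is perpendicular to LR; with |LR| = 8.5 on the right of KL, R = L + 8.5·(0.8281, 0.5606) = (5.650, 40.22). So R.y = 40.22.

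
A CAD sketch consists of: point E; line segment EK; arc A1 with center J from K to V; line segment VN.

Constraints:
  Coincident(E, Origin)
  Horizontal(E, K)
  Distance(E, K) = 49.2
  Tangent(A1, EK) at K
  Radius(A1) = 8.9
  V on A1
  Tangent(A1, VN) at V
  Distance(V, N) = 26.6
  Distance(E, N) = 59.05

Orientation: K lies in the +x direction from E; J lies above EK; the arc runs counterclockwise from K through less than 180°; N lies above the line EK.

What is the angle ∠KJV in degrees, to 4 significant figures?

114.7°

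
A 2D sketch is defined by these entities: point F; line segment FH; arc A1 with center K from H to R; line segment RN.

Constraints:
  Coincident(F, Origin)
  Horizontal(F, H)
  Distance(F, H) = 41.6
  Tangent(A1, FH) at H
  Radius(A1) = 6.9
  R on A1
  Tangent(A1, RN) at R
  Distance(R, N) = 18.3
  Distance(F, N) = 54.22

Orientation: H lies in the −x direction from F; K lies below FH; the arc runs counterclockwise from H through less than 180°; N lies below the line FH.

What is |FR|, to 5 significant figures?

49.017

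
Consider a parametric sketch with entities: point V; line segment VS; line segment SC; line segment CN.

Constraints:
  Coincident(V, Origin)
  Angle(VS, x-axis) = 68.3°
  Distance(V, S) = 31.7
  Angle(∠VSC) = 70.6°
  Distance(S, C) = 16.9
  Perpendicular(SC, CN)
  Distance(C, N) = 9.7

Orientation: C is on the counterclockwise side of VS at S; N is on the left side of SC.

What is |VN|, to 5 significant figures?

21.181

∠VSC = 70.6°, so SC runs at 68.3° + (180° − 70.6°) = 177.70° from the x-axis; with |SC| = 16.9, C = S + 16.9·(cos 177.70°, sin 177.70°) = (-5.1654, 30.132). SC ⟂ CN; with |CN| = 9.7 on the left of SC, N = C + 9.7·(-0.040132, -0.99919) = (-5.5547, 20.440). Then |VN| = |N − V| = 21.181.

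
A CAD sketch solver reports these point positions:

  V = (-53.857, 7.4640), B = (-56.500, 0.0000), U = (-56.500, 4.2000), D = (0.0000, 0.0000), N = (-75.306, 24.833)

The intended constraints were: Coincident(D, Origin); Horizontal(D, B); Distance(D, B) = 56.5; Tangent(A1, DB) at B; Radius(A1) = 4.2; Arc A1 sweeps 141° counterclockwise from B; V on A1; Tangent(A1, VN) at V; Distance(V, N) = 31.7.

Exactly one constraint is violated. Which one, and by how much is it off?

Distance(V, N) = 31.7 — off by 4.10.

D = (0.00, 0.00) ✓; D.y = 0.00, B.y = 0.00 ✓; |DB| = 56.50 ✓; ∠(UB, BD) = 90.00° ✓; |UB| = 4.200 ✓; bearing(U→V) − bearing(U→B) = 141.0° ✓; |UV| = 4.200 ✓; ∠(UV, VN) = 90.00° ✓; |VN| = 27.60 ✗.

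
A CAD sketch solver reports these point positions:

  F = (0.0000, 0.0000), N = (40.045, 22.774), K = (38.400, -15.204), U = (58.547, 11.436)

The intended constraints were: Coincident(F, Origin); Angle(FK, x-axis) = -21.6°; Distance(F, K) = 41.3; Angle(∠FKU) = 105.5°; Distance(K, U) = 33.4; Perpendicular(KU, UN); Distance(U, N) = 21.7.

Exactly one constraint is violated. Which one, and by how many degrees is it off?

Perpendicular(KU, UN) — off by 5.60°.

F = (0.00, 0.00) ✓; FK at -21.60° ✓; |FK| = 41.30 ✓; ∠FKU = 105.5° ✓; |KU| = 33.40 ✓; ∠(KU, UN) = 95.60° ✗; |UN| = 21.70 ✓.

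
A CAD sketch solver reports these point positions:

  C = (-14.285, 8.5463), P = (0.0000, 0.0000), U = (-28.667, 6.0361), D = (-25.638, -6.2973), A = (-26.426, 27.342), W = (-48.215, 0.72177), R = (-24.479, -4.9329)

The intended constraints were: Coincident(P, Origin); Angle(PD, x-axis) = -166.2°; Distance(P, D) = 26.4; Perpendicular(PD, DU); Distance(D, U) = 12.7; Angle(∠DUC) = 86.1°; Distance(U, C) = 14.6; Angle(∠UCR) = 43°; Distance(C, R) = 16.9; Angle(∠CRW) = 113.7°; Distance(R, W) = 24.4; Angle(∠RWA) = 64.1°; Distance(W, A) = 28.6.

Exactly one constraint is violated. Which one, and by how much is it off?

Distance(W, A) = 28.6 — off by 5.80.

P = (0.00, 0.00) ✓; PD at -166.2° ✓; |PD| = 26.40 ✓; ∠(PD, DU) = 90.00° ✓; |DU| = 12.70 ✓; ∠DUC = 86.10° ✓; |UC| = 14.60 ✓; ∠UCR = 43.00° ✓; |CR| = 16.90 ✓; ∠CRW = 113.7° ✓; |RW| = 24.40 ✓; ∠RWA = 64.10° ✓; |WA| = 34.40 ✗.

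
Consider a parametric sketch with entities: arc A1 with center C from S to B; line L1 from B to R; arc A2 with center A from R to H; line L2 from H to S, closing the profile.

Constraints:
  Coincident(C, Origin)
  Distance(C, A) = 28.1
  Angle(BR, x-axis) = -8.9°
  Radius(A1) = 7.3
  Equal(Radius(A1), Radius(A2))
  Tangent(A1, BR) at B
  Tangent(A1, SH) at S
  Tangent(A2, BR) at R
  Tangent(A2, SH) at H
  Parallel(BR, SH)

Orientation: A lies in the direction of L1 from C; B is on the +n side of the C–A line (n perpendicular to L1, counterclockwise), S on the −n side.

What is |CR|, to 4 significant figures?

29.03

Tangency of A1 to both parallel lines with radius 7.3 puts B and S at C ± 7.3·n: B = (1.129, 7.212), S = (-1.129, -7.212). Equal radii place R and H the same way about A: R = A + 7.3·n = (28.89, 2.865), H = A − 7.3·n = (26.63, -11.56). Then |CR| = |R − C| = 29.03.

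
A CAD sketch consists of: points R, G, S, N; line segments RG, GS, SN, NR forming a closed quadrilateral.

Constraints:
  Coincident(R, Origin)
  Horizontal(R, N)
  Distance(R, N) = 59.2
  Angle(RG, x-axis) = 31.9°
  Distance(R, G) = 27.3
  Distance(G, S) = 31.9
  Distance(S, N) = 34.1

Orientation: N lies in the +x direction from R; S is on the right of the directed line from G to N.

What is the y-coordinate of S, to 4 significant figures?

-16.83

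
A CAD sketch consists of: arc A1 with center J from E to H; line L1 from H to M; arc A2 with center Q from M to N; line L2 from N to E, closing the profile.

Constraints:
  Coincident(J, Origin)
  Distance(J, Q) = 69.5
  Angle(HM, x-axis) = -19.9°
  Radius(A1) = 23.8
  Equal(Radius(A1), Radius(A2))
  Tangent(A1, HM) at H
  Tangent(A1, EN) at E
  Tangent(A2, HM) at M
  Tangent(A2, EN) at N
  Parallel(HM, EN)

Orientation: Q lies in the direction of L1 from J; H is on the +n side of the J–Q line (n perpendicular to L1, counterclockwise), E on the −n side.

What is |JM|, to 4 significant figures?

73.46

Tangency of A1 to both parallel lines with radius 23.8 puts H and E at J ± 23.8·n: H = (8.101, 22.38), E = (-8.101, -22.38). Equal radii place M and N the same way about Q: M = Q + 23.8·n = (73.45, -1.278), N = Q − 23.8·n = (57.25, -46.04). Then |JM| = |M − J| = 73.46.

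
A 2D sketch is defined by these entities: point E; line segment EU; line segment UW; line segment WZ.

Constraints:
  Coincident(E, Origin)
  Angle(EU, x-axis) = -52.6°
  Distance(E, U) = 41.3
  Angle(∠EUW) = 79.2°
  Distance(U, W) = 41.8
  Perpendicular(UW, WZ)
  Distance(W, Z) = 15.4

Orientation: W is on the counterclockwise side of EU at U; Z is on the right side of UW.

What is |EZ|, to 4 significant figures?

65.52

E is at the origin; EU runs at -52.6° with length 41.3, so U = 41.3·(cos -52.6°, sin -52.6°) = (25.08, -32.81). ∠EUW = 79.2°, so UW runs at -52.6° + (180° − 79.2°) = 48.20° from the x-axis; with |UW| = 41.8, W = U + 41.8·(cos 48.20°, sin 48.20°) = (52.95, -1.648). UW is perpendicular to WZ; with |WZ| = 15.4 on the right of UW, Z = W + 15.4·(0.7455, -0.6665) = (64.43, -11.91). Then |EZ| = |Z − E| = 65.52.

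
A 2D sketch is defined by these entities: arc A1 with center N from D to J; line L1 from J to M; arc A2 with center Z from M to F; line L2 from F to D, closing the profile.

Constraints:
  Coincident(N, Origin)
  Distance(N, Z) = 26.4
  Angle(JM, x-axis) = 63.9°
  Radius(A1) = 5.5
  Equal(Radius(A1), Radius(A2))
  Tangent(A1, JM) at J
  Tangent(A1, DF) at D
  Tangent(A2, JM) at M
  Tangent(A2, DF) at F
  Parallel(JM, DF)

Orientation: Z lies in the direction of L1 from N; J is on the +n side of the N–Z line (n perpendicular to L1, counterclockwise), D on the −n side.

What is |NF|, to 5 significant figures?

26.967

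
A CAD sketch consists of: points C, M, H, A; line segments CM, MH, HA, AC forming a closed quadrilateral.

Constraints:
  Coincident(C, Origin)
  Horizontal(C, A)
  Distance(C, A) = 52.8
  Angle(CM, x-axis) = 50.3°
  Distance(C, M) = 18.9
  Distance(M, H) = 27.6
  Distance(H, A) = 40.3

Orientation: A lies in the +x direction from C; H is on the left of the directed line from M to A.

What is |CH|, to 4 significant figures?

46.46

Checks: C.y = 0.00, A.y = 0.00 ✓; |MH| = 27.60 ✓; |HA| = 40.30 ✓.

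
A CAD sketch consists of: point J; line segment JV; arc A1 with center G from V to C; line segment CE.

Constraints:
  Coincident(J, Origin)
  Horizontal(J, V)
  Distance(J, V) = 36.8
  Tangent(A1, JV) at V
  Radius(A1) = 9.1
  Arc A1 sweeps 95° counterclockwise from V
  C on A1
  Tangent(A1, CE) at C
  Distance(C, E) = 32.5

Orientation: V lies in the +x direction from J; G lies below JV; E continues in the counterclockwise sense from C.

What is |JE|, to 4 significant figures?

52.16

J is at the origin; JV is horizontal with |JV| = 36.8 and V on the +x side, so V = (36.80, 0.000). The tangent condition forces GV to be normal to JV, so G = V + (0, -9.1) = (36.80, -9.100). On A1, V sits at bearing 90° from G; a 95° counterclockwise sweep puts C at bearing 185°, so C = G + 9.1·(cos 185°, sin 185°) = (27.73, -9.893). A1 meets CE tangentially, so GC is at right angles to CE, so CE runs along (−sin 185°, cos 185°); with |CE| = 32.5, E = (30.57, -42.27). Then |JE| = |E − J| = 52.16.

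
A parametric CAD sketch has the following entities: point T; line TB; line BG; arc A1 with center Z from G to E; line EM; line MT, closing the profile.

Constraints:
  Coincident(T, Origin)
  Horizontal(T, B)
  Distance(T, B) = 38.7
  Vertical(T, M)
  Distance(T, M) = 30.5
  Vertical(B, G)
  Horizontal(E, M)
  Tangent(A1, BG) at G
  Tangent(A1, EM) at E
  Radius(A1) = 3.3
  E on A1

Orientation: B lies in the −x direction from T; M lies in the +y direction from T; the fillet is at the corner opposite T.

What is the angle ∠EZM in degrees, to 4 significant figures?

84.67°

T is at the origin; T and B share the same y with |TB| = 38.7 and B on the −x side, so B = (-38.70, 0.000). TM is vertical with |TM| = 30.5 and M on the +y side, so M = (0.000, 30.50). The virtual corner opposite T is at (-38.70, 30.50). A1 meets BG tangentially, so ZG is at right angles to BG and A1 meets EM tangentially, so ZE is at right angles to EM, with radius 3.3, so the center Z sits 3.3 in from both sides at Z = (-35.40, 27.20). That places the tangent points at G = (-38.70, 27.20) on BG and E = (-35.40, 30.50) on EM. Then cos ∠EZM = ZE·ZM / (|ZE||ZM|), giving 84.67°.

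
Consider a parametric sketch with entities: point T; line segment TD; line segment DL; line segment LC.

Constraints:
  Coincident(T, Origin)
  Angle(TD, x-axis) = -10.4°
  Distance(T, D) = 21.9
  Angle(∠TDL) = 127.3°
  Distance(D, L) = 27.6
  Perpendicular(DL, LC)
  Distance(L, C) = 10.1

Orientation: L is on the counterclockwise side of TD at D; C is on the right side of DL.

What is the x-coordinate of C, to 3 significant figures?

48.8

T is at the origin; TD runs at -10.4° with length 21.9, so D = 21.9·(cos -10.4°, sin -10.4°) = (21.5, -3.95). ∠TDL = 127.3°, so DL runs at -10.4° + (180° − 127.3°) = 42.3° from the x-axis; with |DL| = 27.6, L = D + 27.6·(cos 42.3°, sin 42.3°) = (42.0, 14.6). DL ⟂ LC; with |LC| = 10.1 on the right of DL, C = L + 10.1·(0.673, -0.740) = (48.8, 7.15). So C.x = 48.8.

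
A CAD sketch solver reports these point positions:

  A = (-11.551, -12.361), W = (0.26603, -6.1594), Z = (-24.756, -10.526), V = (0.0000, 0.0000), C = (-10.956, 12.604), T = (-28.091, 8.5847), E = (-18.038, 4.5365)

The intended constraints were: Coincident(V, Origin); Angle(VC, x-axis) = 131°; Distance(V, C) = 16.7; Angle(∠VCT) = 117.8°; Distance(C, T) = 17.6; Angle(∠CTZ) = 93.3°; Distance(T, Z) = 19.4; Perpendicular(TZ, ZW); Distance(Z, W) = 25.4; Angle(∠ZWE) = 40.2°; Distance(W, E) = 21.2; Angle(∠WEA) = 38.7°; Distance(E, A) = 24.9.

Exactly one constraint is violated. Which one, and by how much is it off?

Distance(E, A) = 24.9 — off by 6.80.

V = (0.00, 0.00) ✓; VC at 131.0° ✓; |VC| = 16.70 ✓; ∠VCT = 117.8° ✓; |CT| = 17.60 ✓; ∠CTZ = 93.30° ✓; |TZ| = 19.40 ✓; ∠(TZ, ZW) = 90.00° ✓; |ZW| = 25.40 ✓; ∠ZWE = 40.20° ✓; |WE| = 21.20 ✓; ∠WEA = 38.70° ✓; |EA| = 18.10 ✗.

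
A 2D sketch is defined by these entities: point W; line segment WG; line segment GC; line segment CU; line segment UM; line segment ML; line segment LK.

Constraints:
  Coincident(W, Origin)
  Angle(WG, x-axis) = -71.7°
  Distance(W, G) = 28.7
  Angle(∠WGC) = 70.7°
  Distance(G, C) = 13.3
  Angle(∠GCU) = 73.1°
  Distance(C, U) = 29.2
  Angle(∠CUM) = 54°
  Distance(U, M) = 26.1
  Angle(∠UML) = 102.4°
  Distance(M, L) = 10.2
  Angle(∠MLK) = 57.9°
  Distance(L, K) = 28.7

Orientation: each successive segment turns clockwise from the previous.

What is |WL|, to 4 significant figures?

30.96

W is at the origin; WG runs at -71.7° with length 28.7, so G = (9.012, -27.25). ∠WGC = 70.7° gives GC at 179.0° from the x-axis; with |GC| = 13.3, C = (-4.286, -27.02). ∠GCU = 73.1° gives CU at 72.10° from the x-axis; with |CU| = 29.2, U = (4.688, 0.7702). ∠CUM = 54.0° gives UM at -53.90° from the x-axis; with |UM| = 26.1, M = (20.07, -20.32). ∠UML = 102.4° gives ML at -131.5° from the x-axis; with |ML| = 10.2, L = (13.31, -27.96). Then |WL| = |L − W| = 30.96.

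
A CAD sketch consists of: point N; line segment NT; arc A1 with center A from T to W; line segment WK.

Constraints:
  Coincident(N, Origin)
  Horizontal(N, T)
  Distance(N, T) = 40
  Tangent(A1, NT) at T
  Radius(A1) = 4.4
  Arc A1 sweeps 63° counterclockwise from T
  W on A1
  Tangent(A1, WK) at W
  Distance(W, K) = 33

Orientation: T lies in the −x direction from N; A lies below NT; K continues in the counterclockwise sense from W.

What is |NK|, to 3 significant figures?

66.9

N is at the origin; NT is horizontal with |NT| = 40.0 and T on the −x side, so T = (-40.0, 0.00). Since A1 is tangent to NT there, AT ⟂ NT, so A = T + (0, -4.4) = (-40.0, -4.40). On A1, T sits at bearing 90° from A; a 63° counterclockwise sweep puts W at bearing 153°, so W = A + 4.4·(cos 153°, sin 153°) = (-43.9, -2.40). The tangent condition forces AW to be normal to WK, so WK runs along (−sin 153°, cos 153°); with |WK| = 33.0, K = (-58.9, -31.8). Then |NK| = |K − N| = 66.9.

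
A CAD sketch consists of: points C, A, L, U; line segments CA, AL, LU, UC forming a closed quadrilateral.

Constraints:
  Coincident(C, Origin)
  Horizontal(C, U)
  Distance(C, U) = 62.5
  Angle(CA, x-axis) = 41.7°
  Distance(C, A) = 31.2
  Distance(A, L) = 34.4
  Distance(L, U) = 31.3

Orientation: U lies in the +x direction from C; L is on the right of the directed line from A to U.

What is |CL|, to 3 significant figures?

35.7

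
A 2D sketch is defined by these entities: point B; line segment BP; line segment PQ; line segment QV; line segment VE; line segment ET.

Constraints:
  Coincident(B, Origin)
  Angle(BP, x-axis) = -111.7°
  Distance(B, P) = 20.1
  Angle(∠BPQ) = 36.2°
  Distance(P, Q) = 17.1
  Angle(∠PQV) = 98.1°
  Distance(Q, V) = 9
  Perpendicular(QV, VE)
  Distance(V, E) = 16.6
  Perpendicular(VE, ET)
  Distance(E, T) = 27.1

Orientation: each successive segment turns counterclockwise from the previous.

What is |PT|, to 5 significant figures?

15.694

B is at the origin; BP runs at -111.7° with length 20.1, so P = (-7.4319, -18.676). ∠BPQ = 36.2° gives PQ at 32.100° from the x-axis; with |PQ| = 17.1, Q = (7.0539, -9.5886). ∠PQV = 98.1° gives QV at 114.00° from the x-axis; with |QV| = 9.0, V = (3.3932, -1.3667). The perpendicularity gives VE at right angles to QV, so VE runs at -156.00°; with |VE| = 16.6, E = (-11.772, -8.1186). The perpendicularity gives ET at right angles to VE, so ET runs at -66.000°; with |ET| = 27.1, T = (-0.74905, -32.876). Then |PT| = |T − P| = 15.694.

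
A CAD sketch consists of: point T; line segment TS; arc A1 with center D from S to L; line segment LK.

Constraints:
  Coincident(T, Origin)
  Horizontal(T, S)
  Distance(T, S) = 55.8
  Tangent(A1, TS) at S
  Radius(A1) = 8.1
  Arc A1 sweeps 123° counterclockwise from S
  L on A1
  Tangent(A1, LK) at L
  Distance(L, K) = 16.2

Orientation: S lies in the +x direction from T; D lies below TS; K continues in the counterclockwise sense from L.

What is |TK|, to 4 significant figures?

63.45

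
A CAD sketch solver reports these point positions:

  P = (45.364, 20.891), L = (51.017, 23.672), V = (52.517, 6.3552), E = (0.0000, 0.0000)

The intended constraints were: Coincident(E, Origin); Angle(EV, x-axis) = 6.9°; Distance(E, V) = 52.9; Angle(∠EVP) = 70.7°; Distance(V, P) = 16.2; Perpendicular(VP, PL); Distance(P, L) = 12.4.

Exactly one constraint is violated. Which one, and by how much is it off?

Distance(P, L) = 12.4 — off by 6.10.

E = (0.00, 0.00) ✓; EV at 6.900° ✓; |EV| = 52.90 ✓; ∠EVP = 70.70° ✓; |VP| = 16.20 ✓; ∠(VP, PL) = 90.01° ✓; |PL| = 6.300 ✗.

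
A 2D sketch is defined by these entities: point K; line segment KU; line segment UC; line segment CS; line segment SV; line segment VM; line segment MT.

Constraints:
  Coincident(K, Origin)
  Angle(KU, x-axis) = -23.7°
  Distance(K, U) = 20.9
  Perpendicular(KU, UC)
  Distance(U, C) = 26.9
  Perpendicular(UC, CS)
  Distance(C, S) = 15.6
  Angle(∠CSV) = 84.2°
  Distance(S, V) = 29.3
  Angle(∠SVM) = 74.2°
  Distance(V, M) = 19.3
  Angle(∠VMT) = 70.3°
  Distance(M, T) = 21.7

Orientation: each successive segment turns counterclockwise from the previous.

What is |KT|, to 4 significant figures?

24.27

K is at the origin; KU runs at -23.7° with length 20.9, so U = (19.14, -8.401). KU is perpendicular to UC, so UC runs at 66.30°; with |UC| = 26.9, C = (29.95, 16.23). UC ⟂ CS, so CS runs at 156.3°; with |CS| = 15.6, S = (15.67, 22.50). ∠CSV = 84.2° gives SV at -107.9° from the x-axis; with |SV| = 29.3, V = (6.660, -5.381). ∠SVM = 74.2° gives VM at -2.100° from the x-axis; with |VM| = 19.3, M = (25.95, -6.088). ∠VMT = 70.3° gives MT at 107.6° from the x-axis; with |MT| = 21.7, T = (19.39, 14.60). Then |KT| = |T − K| = 24.27.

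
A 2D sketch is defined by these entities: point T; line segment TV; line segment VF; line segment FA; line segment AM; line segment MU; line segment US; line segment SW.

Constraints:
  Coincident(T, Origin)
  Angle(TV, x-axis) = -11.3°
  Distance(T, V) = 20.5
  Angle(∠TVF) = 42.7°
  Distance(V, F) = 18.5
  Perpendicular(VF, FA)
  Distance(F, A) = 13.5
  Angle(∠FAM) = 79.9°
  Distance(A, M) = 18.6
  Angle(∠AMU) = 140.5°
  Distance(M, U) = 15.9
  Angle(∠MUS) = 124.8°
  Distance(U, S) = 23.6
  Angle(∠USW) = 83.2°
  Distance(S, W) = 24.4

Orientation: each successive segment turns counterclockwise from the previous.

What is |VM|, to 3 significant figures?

10.2

T is at the origin; TV runs at -11.3° with length 20.5, so V = (20.1, -4.02). ∠TVF = 42.7° gives VF at 126° from the x-axis; with |VF| = 18.5, F = (9.23, 10.9). The perpendicularity gives FA at right angles to VF, so FA runs at -144°; with |FA| = 13.5, A = (-1.69, 3.01). ∠FAM = 79.9° gives AM at -43.9° from the x-axis; with |AM| = 18.6, M = (11.7, -9.88). Then |VM| = |M − V| = 10.2.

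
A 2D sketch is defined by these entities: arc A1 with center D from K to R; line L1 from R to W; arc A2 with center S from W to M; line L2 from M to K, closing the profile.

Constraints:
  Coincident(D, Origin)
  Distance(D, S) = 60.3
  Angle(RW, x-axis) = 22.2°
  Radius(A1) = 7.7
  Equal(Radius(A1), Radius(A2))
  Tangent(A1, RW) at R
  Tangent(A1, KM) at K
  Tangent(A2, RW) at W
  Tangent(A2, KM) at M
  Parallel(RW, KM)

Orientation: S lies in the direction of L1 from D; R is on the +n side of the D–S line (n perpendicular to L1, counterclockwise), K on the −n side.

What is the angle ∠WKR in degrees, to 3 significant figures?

75.7°

The slot axis is L1's direction at 22.2°, so u = (cos 22.2°, sin 22.2°) = (0.926, 0.378) and n = (−sin 22.2°, cos 22.2°) = (-0.378, 0.926). D is at the origin and S lies 60.3 along u from D, so S = 60.3·u = (55.8, 22.8). Tangency of A1 to both parallel lines with radius 7.7 puts R and K at D ± 7.7·n: R = (-2.91, 7.13), K = (2.91, -7.13). Equal radii place W and M the same way about S: W = S + 7.7·n = (52.9, 29.9), M = S − 7.7·n = (58.7, 15.7). Then cos ∠WKR = KW·KR / (|KW||KR|), giving 75.7°.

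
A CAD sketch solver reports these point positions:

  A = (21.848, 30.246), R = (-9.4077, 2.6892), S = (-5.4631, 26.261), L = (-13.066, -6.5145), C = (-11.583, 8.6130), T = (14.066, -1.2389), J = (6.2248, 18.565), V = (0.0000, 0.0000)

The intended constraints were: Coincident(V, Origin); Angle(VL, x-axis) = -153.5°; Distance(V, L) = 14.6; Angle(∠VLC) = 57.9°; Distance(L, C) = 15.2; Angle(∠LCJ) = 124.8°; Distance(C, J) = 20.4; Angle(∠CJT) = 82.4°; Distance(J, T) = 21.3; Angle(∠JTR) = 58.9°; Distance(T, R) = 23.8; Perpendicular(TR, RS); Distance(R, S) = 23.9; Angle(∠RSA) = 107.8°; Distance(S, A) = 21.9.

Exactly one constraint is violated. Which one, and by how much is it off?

Distance(S, A) = 21.9 — off by 5.70.

V = (0.00, 0.00) ✓; VL at -153.5° ✓; |VL| = 14.60 ✓; ∠VLC = 57.90° ✓; |LC| = 15.20 ✓; ∠LCJ = 124.8° ✓; |CJ| = 20.40 ✓; ∠CJT = 82.40° ✓; |JT| = 21.30 ✓; ∠JTR = 58.90° ✓; |TR| = 23.80 ✓; ∠(TR, RS) = 90.00° ✓; |RS| = 23.90 ✓; ∠RSA = 107.8° ✓; |SA| = 27.60 ✗.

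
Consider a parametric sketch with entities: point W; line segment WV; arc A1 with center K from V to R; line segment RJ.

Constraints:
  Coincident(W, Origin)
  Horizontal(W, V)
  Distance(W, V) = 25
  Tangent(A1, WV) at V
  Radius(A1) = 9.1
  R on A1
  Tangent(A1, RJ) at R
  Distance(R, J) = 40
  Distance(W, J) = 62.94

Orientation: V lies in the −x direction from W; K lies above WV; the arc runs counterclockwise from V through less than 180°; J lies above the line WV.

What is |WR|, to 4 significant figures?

23.24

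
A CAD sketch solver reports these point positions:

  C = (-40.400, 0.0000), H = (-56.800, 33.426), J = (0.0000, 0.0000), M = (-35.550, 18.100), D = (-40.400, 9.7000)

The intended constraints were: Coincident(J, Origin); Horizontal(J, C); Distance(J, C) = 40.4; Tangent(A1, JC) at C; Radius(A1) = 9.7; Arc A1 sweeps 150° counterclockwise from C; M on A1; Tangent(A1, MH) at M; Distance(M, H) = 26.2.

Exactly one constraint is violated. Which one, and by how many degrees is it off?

Tangent(A1, MH) at M — off by 5.80°.

J = (0.00, 0.00) ✓; J.y = 0.00, C.y = 0.00 ✓; |JC| = 40.40 ✓; ∠(DC, CJ) = 90.00° ✓; |DC| = 9.700 ✓; bearing(D→M) − bearing(D→C) = 150.0° ✓; |DM| = 9.700 ✓; ∠(DM, MH) = 95.80° ✗; |MH| = 26.20 ✓.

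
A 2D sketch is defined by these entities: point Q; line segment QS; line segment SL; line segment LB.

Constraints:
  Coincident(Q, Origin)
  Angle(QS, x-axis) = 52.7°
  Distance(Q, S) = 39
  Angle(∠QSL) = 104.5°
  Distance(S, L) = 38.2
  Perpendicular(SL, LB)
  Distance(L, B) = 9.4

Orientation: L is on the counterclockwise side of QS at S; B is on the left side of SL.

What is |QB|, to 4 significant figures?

55.72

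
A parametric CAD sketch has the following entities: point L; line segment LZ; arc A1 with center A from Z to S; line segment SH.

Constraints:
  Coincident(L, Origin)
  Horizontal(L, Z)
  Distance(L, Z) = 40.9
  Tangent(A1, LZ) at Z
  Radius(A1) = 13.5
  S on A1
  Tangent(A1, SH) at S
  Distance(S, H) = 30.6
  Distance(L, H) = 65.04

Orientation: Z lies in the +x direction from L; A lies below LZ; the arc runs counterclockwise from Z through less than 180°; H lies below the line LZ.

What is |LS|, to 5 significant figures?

35.841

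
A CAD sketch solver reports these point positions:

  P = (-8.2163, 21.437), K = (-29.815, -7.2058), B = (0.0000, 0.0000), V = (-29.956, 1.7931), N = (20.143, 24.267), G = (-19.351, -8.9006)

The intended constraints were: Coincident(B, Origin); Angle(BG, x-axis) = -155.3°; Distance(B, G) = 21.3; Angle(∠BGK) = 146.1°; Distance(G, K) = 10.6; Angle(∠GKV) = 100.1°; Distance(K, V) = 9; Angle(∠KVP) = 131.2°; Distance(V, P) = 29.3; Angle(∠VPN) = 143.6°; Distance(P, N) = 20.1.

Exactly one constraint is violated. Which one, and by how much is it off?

Distance(P, N) = 20.1 — off by 8.40.

B = (0.00, 0.00) ✓; BG at -155.3° ✓; |BG| = 21.30 ✓; ∠BGK = 146.1° ✓; |GK| = 10.60 ✓; ∠GKV = 100.1° ✓; |KV| = 9.000 ✓; ∠KVP = 131.2° ✓; |VP| = 29.30 ✓; ∠VPN = 143.6° ✓; |PN| = 28.50 ✗.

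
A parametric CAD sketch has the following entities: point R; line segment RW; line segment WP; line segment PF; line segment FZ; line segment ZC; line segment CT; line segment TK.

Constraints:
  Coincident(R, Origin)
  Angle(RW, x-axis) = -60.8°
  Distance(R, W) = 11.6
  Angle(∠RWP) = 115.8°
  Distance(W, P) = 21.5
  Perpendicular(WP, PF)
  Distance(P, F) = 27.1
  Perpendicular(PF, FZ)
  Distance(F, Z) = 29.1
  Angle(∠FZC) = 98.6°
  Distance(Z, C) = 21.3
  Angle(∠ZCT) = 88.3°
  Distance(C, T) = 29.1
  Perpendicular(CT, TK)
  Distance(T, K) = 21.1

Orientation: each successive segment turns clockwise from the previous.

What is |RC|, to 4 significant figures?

7.232

PF ⟂ FZ, so FZ runs at 55.00°; with |FZ| = 29.1, Z = (-12.18, 11.64). ∠FZC = 98.6° gives ZC at -26.40° from the x-axis; with |ZC| = 21.3, C = (6.898, 2.173). Then |RC| = |C − R| = 7.232.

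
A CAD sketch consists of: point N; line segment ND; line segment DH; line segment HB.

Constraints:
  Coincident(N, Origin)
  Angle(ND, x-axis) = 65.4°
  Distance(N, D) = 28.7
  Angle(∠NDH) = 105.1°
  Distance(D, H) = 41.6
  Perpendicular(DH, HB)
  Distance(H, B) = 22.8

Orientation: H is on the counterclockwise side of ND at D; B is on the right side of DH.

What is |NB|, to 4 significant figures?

70.42

∠NDH = 105.1°, so DH runs at 65.4° + (180° − 105.1°) = 140.3° from the x-axis; with |DH| = 41.6, H = D + 41.6·(cos 140.3°, sin 140.3°) = (-20.06, 52.67). The perpendicularity gives HB at right angles to DH; with |HB| = 22.8 on the right of DH, B = H + 22.8·(0.6388, 0.7694) = (-5.496, 70.21). Then |NB| = |B − N| = 70.42.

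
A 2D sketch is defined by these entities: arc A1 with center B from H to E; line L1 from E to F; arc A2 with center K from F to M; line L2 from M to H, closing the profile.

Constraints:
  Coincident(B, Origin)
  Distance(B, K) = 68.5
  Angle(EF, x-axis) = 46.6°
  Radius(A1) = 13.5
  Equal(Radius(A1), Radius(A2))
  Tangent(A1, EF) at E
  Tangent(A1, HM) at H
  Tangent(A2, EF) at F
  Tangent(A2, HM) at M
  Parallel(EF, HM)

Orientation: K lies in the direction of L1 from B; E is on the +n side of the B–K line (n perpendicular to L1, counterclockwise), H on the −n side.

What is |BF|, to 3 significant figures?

69.8

The slot axis is L1's direction at 46.6°, so u = (cos 46.6°, sin 46.6°) = (0.687, 0.727) and n = (−sin 46.6°, cos 46.6°) = (-0.727, 0.687). B is at the origin and K lies 68.5 along u from B, so K = 68.5·u = (47.1, 49.8). Tangency of A1 to both parallel lines with radius 13.5 puts E and H at B ± 13.5·n: E = (-9.81, 9.28), H = (9.81, -9.28). Equal radii place F and M the same way about K: F = K + 13.5·n = (37.3, 59.0), M = K − 13.5·n = (56.9, 40.5). Then |BF| = |F − B| = 69.8.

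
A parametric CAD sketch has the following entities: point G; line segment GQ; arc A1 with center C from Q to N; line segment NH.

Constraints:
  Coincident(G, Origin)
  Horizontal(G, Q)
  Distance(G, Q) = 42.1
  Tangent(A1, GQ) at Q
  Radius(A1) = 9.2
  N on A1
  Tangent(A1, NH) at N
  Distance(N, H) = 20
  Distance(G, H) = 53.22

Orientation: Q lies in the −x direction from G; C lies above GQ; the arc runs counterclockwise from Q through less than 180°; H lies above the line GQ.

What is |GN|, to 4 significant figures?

36.49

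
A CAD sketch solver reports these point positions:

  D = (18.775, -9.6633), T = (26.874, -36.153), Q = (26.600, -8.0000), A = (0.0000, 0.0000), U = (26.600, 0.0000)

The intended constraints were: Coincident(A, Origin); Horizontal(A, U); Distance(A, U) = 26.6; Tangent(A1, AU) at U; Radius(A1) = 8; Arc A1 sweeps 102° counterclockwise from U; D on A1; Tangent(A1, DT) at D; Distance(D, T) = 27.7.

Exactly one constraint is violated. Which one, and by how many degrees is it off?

Tangent(A1, DT) at D — off by 5.00°.

A = (0.00, 0.00) ✓; A.y = 0.00, U.y = 0.00 ✓; |AU| = 26.60 ✓; ∠(QU, UA) = 90.00° ✓; |QU| = 8.000 ✓; bearing(Q→D) − bearing(Q→U) = 102.0° ✓; |QD| = 8.000 ✓; ∠(QD, DT) = 85.00° ✗; |DT| = 27.70 ✓.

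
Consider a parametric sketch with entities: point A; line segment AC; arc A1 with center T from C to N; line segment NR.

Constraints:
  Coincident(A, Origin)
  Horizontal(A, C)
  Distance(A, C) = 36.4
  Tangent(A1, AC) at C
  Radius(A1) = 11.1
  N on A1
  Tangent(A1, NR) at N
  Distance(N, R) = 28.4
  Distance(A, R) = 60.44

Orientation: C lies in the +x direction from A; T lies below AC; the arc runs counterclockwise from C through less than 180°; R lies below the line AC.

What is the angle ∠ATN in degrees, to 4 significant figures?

54.67°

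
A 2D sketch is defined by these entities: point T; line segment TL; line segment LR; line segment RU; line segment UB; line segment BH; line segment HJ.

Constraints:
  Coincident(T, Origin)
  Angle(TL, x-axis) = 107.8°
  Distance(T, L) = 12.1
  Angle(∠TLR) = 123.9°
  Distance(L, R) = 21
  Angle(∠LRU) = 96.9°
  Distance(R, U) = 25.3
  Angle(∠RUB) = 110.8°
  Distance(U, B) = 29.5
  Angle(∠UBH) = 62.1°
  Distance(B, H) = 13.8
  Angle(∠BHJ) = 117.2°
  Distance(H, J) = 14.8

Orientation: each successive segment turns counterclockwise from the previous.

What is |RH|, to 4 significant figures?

34.01

∠RUB = 110.8° gives UB at -43.80° from the x-axis; with |UB| = 29.5, B = (-12.47, -26.36). ∠UBH = 62.1° gives BH at 74.10° from the x-axis; with |BH| = 13.8, H = (-8.688, -13.09). Then |RH| = |H − R| = 34.01.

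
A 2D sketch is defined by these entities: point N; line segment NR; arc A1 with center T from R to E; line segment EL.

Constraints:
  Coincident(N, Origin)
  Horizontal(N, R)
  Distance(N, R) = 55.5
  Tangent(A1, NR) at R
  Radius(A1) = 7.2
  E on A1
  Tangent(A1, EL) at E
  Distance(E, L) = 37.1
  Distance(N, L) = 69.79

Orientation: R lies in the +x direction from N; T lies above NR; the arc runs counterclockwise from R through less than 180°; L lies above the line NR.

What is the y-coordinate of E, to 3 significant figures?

8.96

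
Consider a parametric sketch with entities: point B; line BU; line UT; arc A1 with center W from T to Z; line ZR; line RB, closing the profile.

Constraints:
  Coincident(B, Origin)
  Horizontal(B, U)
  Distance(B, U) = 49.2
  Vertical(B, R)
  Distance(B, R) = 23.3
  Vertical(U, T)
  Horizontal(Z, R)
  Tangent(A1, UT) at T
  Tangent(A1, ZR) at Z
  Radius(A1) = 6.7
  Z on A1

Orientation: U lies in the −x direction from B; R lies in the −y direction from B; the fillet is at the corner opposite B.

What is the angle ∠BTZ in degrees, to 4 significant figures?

63.64°

The virtual corner opposite B is at (-49.20, -23.30). The tangent condition forces WT to be normal to UT and A1 meets ZR tangentially, so WZ is at right angles to ZR, with radius 6.7, so the center W sits 6.7 in from both sides at W = (-42.50, -16.60). That places the tangent points at T = (-49.20, -16.60) on UT and Z = (-42.50, -23.30) on ZR. Then cos ∠BTZ = TB·TZ / (|TB||TZ|), giving 63.64°.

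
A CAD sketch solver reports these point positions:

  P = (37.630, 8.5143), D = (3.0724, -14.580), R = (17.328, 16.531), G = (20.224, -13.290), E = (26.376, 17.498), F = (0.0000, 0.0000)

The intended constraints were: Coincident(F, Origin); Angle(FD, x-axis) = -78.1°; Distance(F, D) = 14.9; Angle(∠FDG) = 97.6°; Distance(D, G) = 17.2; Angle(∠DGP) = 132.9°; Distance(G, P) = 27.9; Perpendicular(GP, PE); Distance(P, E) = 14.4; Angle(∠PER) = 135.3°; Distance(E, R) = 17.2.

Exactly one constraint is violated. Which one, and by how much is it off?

Distance(E, R) = 17.2 — off by 8.10.

F = (0.00, 0.00) ✓; FD at -78.10° ✓; |FD| = 14.90 ✓; ∠FDG = 97.60° ✓; |DG| = 17.20 ✓; ∠DGP = 132.9° ✓; |GP| = 27.90 ✓; ∠(GP, PE) = 90.00° ✓; |PE| = 14.40 ✓; ∠PER = 135.3° ✓; |ER| = 9.100 ✗.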